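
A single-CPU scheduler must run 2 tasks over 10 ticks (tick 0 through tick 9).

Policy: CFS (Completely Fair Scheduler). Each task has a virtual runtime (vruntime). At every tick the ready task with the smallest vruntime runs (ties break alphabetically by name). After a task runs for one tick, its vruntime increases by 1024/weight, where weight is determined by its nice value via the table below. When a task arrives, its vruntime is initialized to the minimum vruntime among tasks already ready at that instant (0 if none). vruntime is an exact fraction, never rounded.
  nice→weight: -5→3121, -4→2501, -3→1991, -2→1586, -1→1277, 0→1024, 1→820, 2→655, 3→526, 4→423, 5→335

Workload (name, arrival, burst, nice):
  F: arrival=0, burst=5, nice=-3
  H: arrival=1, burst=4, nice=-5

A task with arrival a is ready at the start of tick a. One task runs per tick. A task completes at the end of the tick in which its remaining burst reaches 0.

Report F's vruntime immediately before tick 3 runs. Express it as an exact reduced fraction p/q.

t=0: vr[F=0] → run F
t=1: vr[F=1024/1991 H=1024/1991] → run F
t=2: vr[F=2048/1991 H=1024/1991] → run H
t=3: vr[F=2048/1991 H=5234688/6213911] → run H
t=4: vr[F=2048/1991 H=7273472/6213911] → run F
t=5: vr[F=3072/1991 H=7273472/6213911] → run H
t=6: vr[F=3072/1991 H=9312256/6213911] → run H
t=7: vr[F=3072/1991] → run F
t=8: vr[F=4096/1991] → run F
t=9: (idle)

vruntime(F, start of tick 3) = 2048/1991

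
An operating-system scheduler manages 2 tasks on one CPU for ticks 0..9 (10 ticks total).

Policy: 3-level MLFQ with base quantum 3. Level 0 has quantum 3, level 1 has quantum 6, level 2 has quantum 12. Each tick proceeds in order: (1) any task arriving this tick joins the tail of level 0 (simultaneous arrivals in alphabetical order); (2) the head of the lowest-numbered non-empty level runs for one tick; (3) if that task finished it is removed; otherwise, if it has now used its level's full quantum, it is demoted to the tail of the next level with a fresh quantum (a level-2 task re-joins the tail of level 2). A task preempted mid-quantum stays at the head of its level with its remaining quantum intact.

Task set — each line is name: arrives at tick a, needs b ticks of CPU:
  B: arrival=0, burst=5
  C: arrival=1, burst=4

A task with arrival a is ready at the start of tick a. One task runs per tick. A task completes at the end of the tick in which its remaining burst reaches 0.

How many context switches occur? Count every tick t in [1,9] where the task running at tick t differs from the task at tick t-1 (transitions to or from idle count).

context switches = 4

t=0: L0/L1/L2 = B/-/- → run B
t=1: L0/L1/L2 = BC/-/- → run B
t=2: L0/L1/L2 = BC/-/- → run B
t=3: L0/L1/L2 = C/B/- → run C
t=4: L0/L1/L2 = C/B/- → run C
t=5: L0/L1/L2 = C/B/- → run C
t=6: L0/L1/L2 = -/BC/- → run B
t=7: L0/L1/L2 = -/BC/- → run B
t=8: L0/L1/L2 = -/C/- → run C
t=9: (idle)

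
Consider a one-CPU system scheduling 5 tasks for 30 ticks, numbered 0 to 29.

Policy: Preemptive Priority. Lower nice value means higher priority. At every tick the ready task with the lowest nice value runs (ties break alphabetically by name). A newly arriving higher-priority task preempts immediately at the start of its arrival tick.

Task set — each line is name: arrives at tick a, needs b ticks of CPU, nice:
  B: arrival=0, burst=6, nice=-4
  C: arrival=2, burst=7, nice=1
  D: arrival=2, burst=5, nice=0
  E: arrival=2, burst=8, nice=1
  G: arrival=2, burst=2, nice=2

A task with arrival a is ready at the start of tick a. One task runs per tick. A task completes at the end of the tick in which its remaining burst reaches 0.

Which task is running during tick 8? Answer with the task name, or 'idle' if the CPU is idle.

t=0: ready={B} → run B
t=1: ready={B} → run B
t=2: ready={B,C,D,E,G} → run B
t=3: ready={B,C,D,E,G} → run B
t=4: ready={B,C,D,E,G} → run B
t=5: ready={B,C,D,E,G} → run B
t=6: ready={C,D,E,G} → run D
t=7: ready={C,D,E,G} → run D
t=8: ready={C,D,E,G} → run D
t=9: ready={C,D,E,G} → run D
t=10: ready={C,D,E,G} → run D
t=11: ready={C,E,G} → run C
t=12: ready={C,E,G} → run C
t=13: ready={C,E,G} → run C
t=14: ready={C,E,G} → run C
t=15: ready={C,E,G} → run C
t=16: ready={C,E,G} → run C
t=17: ready={C,E,G} → run C
t=18: ready={E,G} → run E
t=19: ready={E,G} → run E
t=20: ready={E,G} → run E
t=21: ready={E,G} → run E
t=22: ready={E,G} → run E
t=23: ready={E,G} → run E
t=24: ready={E,G} → run E
t=25: ready={E,G} → run E
t=26: ready={G} → run G
t=27: ready={G} → run G
t=28: (idle)
t=29: (idle)

running at tick 8 = D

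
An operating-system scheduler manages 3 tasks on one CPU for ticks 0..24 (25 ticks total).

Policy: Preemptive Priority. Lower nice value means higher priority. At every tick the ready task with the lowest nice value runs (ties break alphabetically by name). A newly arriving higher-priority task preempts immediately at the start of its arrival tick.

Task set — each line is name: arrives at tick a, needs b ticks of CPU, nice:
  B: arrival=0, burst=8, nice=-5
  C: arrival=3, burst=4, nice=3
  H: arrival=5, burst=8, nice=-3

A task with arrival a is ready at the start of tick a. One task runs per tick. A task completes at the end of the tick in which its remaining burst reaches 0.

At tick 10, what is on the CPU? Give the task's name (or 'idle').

t=0: ready={B} → run B
t=1: ready={B} → run B
t=2: ready={B} → run B
t=3: ready={B,C} → run B
t=4: ready={B,C} → run B
t=5: ready={B,C,H} → run B
t=6: ready={B,C,H} → run B
t=7: ready={B,C,H} → run B
t=8: ready={C,H} → run H
t=9: ready={C,H} → run H
t=10: ready={C,H} → run H
t=11: ready={C,H} → run H
t=12: ready={C,H} → run H
t=13: ready={C,H} → run H
t=14: ready={C,H} → run H
t=15: ready={C,H} → run H
t=16: ready={C} → run C
t=17: ready={C} → run C
t=18: ready={C} → run C
t=19: ready={C} → run C
t=20: (idle)
t=21: (idle)
t=22: (idle)
t=23: (idle)
t=24: (idle)

running at tick 10 = H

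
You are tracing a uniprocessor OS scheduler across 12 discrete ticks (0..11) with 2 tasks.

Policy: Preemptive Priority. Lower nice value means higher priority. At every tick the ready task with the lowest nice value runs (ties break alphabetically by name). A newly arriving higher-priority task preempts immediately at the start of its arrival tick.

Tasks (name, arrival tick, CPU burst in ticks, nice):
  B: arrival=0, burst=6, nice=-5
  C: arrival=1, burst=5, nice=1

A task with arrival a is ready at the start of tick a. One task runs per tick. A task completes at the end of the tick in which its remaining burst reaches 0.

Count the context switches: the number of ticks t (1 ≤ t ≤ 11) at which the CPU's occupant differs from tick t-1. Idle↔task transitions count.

context switches = 2

t=0: ready={B} → run B
t=1: ready={B,C} → run B
t=2: ready={B,C} → run B
t=3: ready={B,C} → run B
t=4: ready={B,C} → run B
t=5: ready={B,C} → run B
t=6: ready={C} → run C
t=7: ready={C} → run C
t=8: ready={C} → run C
t=9: ready={C} → run C
t=10: ready={C} → run C
t=11: (idle)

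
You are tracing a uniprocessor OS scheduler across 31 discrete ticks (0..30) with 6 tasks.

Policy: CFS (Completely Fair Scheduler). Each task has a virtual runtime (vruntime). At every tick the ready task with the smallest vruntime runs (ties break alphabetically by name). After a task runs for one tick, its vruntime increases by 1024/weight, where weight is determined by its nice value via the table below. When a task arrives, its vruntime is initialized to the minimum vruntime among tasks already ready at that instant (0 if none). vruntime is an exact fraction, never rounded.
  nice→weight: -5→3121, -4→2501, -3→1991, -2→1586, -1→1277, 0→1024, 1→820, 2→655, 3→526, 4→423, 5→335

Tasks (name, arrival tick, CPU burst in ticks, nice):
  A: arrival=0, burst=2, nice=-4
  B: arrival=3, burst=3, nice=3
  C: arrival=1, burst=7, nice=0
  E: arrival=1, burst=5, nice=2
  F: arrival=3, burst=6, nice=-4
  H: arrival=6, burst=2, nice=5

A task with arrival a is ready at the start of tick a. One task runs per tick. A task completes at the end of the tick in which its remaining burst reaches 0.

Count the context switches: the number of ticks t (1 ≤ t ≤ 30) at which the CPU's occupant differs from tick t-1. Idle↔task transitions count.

context switches = 22

t=0: vr[A=0] → run A
t=1: vr[A=1024/2501 C=1024/2501 E=1024/2501] → run A
t=2: vr[C=1024/2501 E=1024/2501] → run C
t=3: vr[B=1024/2501 C=3525/2501 E=1024/2501 F=1024/2501] → run B
t=4: vr[B=1549824/657763 C=3525/2501 E=1024/2501 F=1024/2501] → run E
t=5: vr[B=1549824/657763 C=3525/2501 E=3231744/1638155 F=1024/2501] → run F
t=6: vr[B=1549824/657763 C=3525/2501 E=3231744/1638155 F=2048/2501 H=2048/2501] → run F
t=7: vr[B=1549824/657763 C=3525/2501 E=3231744/1638155 F=3072/2501 H=2048/2501] → run H
t=8: vr[B=1549824/657763 C=3525/2501 E=3231744/1638155 F=3072/2501 H=3247104/837835] → run F
t=9: vr[B=1549824/657763 C=3525/2501 E=3231744/1638155 F=4096/2501 H=3247104/837835] → run C
t=10: vr[B=1549824/657763 C=6026/2501 E=3231744/1638155 F=4096/2501 H=3247104/837835] → run F
t=11: vr[B=1549824/657763 C=6026/2501 E=3231744/1638155 F=5120/2501 H=3247104/837835] → run E
t=12: vr[B=1549824/657763 C=6026/2501 E=5792768/1638155 F=5120/2501 H=3247104/837835] → run F
t=13: vr[B=1549824/657763 C=6026/2501 E=5792768/1638155 F=6144/2501 H=3247104/837835] → run B
t=14: vr[B=2830336/657763 C=6026/2501 E=5792768/1638155 F=6144/2501 H=3247104/837835] → run C
t=15: vr[B=2830336/657763 C=8527/2501 E=5792768/1638155 F=6144/2501 H=3247104/837835] → run F
t=16: vr[B=2830336/657763 C=8527/2501 E=5792768/1638155 H=3247104/837835] → run C
t=17: vr[B=2830336/657763 C=11028/2501 E=5792768/1638155 H=3247104/837835] → run E
t=18: vr[B=2830336/657763 C=11028/2501 E=8353792/1638155 H=3247104/837835] → run H
t=19: vr[B=2830336/657763 C=11028/2501 E=8353792/1638155] → run B
t=20: vr[C=11028/2501 E=8353792/1638155] → run C
t=21: vr[C=13529/2501 E=8353792/1638155] → run E
t=22: vr[C=13529/2501 E=10914816/1638155] → run C
t=23: vr[C=16030/2501 E=10914816/1638155] → run C
t=24: vr[E=10914816/1638155] → run E
t=25: (idle)
t=26: (idle)
t=27: (idle)
t=28: (idle)
t=29: (idle)
t=30: (idle)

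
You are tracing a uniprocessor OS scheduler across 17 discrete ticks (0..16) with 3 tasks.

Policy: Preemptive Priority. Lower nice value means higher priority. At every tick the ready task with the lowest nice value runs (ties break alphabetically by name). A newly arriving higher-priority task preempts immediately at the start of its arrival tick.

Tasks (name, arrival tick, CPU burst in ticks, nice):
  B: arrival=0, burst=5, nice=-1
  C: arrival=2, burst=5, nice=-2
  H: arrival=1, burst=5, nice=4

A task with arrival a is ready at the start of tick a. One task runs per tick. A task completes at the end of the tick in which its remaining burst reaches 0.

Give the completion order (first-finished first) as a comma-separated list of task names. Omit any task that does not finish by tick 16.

t=0: ready={B} → run B
t=1: ready={B,H} → run B
t=2: ready={B,C,H} → run C
t=3: ready={B,C,H} → run C
t=4: ready={B,C,H} → run C
t=5: ready={B,C,H} → run C
t=6: ready={B,C,H} → run C
t=7: ready={B,H} → run B
t=8: ready={B,H} → run B
t=9: ready={B,H} → run B
t=10: ready={H} → run H
t=11: ready={H} → run H
t=12: ready={H} → run H
t=13: ready={H} → run H
t=14: ready={H} → run H
t=15: (idle)
t=16: (idle)

completion order = C, B, H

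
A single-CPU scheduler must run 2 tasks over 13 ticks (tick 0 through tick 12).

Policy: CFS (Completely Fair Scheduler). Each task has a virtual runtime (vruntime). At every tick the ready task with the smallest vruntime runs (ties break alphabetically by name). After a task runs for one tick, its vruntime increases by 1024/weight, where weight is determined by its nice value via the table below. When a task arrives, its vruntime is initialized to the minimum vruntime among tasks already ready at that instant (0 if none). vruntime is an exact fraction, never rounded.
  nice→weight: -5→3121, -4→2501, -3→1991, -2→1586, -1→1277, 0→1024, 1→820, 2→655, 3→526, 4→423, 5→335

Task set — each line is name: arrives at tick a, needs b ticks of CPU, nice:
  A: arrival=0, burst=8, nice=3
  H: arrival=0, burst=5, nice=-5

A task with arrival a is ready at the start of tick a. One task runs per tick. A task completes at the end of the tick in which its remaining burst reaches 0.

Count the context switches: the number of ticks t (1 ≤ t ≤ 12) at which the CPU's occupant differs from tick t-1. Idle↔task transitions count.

t=0: vr[A=0 H=0] → run A
t=1: vr[A=512/263 H=0] → run H
t=2: vr[A=512/263 H=1024/3121] → run H
t=3: vr[A=512/263 H=2048/3121] → run H
t=4: vr[A=512/263 H=3072/3121] → run H
t=5: vr[A=512/263 H=4096/3121] → run H
t=6: vr[A=512/263] → run A
t=7: vr[A=1024/263] → run A
t=8: vr[A=1536/263] → run A
t=9: vr[A=2048/263] → run A
t=10: vr[A=2560/263] → run A
t=11: vr[A=3072/263] → run A
t=12: vr[A=3584/263] → run A

context switches = 2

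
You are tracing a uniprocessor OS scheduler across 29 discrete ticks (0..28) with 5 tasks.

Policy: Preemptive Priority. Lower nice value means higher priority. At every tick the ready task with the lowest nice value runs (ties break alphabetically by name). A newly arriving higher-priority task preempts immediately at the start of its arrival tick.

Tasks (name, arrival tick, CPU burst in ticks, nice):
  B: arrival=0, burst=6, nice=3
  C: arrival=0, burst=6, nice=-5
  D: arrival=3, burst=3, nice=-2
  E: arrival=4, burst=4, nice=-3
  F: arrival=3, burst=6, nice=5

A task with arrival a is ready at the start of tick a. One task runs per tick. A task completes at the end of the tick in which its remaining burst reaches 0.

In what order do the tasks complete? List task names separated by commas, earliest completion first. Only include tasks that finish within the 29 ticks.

completion order = C, E, D, B, F

t=0: ready={B,C} → run C
t=1: ready={B,C} → run C
t=2: ready={B,C} → run C
t=3: ready={B,C,D,F} → run C
t=4: ready={B,C,D,E,F} → run C
t=5: ready={B,C,D,E,F} → run C
t=6: ready={B,D,E,F} → run E
t=7: ready={B,D,E,F} → run E
t=8: ready={B,D,E,F} → run E
t=9: ready={B,D,E,F} → run E
t=10: ready={B,D,F} → run D
t=11: ready={B,D,F} → run D
t=12: ready={B,D,F} → run D
t=13: ready={B,F} → run B
t=14: ready={B,F} → run B
t=15: ready={B,F} → run B
t=16: ready={B,F} → run B
t=17: ready={B,F} → run B
t=18: ready={B,F} → run B
t=19: ready={F} → run F
t=20: ready={F} → run F
t=21: ready={F} → run F
t=22: ready={F} → run F
t=23: ready={F} → run F
t=24: ready={F} → run F
t=25: (idle)
t=26: (idle)
t=27: (idle)
t=28: (idle)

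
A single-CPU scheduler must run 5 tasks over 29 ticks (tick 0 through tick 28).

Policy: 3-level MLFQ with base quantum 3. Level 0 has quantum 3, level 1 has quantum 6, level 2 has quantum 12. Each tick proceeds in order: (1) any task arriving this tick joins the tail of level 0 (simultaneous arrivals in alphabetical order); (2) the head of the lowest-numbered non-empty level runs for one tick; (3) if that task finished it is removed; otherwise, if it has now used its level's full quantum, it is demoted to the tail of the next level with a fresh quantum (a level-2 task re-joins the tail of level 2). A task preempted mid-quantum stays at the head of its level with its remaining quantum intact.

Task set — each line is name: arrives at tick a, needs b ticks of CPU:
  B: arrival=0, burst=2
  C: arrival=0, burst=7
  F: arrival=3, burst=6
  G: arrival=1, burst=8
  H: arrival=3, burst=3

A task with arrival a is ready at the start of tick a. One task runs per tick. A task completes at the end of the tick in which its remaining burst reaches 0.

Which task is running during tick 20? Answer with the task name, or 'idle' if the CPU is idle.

running at tick 20 = G

t=0: L0/L1/L2 = BC/-/- → run B
t=1: L0/L1/L2 = BCG/-/- → run B
t=2: L0/L1/L2 = CG/-/- → run C
t=3: L0/L1/L2 = CGFH/-/- → run C
t=4: L0/L1/L2 = CGFH/-/- → run C
t=5: L0/L1/L2 = GFH/C/- → run G
t=6: L0/L1/L2 = GFH/C/- → run G
t=7: L0/L1/L2 = GFH/C/- → run G
t=8: L0/L1/L2 = FH/CG/- → run F
t=9: L0/L1/L2 = FH/CG/- → run F
t=10: L0/L1/L2 = FH/CG/- → run F
t=11: L0/L1/L2 = H/CGF/- → run H
t=12: L0/L1/L2 = H/CGF/- → run H
t=13: L0/L1/L2 = H/CGF/- → run H
t=14: L0/L1/L2 = -/CGF/- → run C
t=15: L0/L1/L2 = -/CGF/- → run C
t=16: L0/L1/L2 = -/CGF/- → run C
t=17: L0/L1/L2 = -/CGF/- → run C
t=18: L0/L1/L2 = -/GF/- → run G
t=19: L0/L1/L2 = -/GF/- → run G
t=20: L0/L1/L2 = -/GF/- → run G
t=21: L0/L1/L2 = -/GF/- → run G
t=22: L0/L1/L2 = -/GF/- → run G
t=23: L0/L1/L2 = -/F/- → run F
t=24: L0/L1/L2 = -/F/- → run F
t=25: L0/L1/L2 = -/F/- → run F
t=26: (idle)
t=27: (idle)
t=28: (idle)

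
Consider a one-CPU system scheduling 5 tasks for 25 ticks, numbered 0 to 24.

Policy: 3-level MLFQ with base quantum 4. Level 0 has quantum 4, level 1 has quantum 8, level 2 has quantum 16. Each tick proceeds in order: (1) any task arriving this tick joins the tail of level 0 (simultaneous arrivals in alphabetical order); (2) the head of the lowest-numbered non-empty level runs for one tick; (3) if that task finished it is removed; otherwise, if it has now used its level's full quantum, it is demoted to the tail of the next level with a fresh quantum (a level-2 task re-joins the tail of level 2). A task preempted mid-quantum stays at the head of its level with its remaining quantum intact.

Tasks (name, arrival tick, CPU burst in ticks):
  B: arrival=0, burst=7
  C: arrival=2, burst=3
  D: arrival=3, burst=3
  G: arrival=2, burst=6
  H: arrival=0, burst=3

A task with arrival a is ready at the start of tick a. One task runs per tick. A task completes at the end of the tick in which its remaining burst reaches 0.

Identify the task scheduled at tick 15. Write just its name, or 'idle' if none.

t=0: L0/L1/L2 = BH/-/- → run B
t=1: L0/L1/L2 = BH/-/- → run B
t=2: L0/L1/L2 = BHCG/-/- → run B
t=3: L0/L1/L2 = BHCGD/-/- → run B
t=4: L0/L1/L2 = HCGD/B/- → run H
t=5: L0/L1/L2 = HCGD/B/- → run H
t=6: L0/L1/L2 = HCGD/B/- → run H
t=7: L0/L1/L2 = CGD/B/- → run C
t=8: L0/L1/L2 = CGD/B/- → run C
t=9: L0/L1/L2 = CGD/B/- → run C
t=10: L0/L1/L2 = GD/B/- → run G
t=11: L0/L1/L2 = GD/B/- → run G
t=12: L0/L1/L2 = GD/B/- → run G
t=13: L0/L1/L2 = GD/B/- → run G
t=14: L0/L1/L2 = D/BG/- → run D
t=15: L0/L1/L2 = D/BG/- → run D
t=16: L0/L1/L2 = D/BG/- → run D
t=17: L0/L1/L2 = -/BG/- → run B
t=18: L0/L1/L2 = -/BG/- → run B
t=19: L0/L1/L2 = -/BG/- → run B
t=20: L0/L1/L2 = -/G/- → run G
t=21: L0/L1/L2 = -/G/- → run G
t=22: (idle)
t=23: (idle)
t=24: (idle)

running at tick 15 = D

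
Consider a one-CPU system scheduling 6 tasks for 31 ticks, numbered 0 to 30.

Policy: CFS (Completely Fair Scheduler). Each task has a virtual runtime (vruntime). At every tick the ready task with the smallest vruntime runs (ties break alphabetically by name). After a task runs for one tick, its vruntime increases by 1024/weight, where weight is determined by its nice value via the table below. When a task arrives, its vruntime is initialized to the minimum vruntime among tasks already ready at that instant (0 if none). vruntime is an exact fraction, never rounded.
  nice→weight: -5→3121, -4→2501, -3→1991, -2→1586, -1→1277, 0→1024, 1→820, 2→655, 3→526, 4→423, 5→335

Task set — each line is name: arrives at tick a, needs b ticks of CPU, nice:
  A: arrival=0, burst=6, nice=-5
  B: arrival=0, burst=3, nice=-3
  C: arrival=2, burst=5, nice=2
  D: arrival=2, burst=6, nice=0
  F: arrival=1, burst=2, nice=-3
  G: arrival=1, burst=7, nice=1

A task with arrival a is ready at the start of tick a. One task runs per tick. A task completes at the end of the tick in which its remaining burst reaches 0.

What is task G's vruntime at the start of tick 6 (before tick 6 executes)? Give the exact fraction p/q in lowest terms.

t=0: vr[A=0 B=0] → run A
t=1: vr[A=1024/3121 B=0 F=0 G=0] → run B
t=2: vr[A=1024/3121 B=1024/1991 C=0 D=0 F=0 G=0] → run C
t=3: vr[A=1024/3121 B=1024/1991 C=1024/655 D=0 F=0 G=0] → run D
t=4: vr[A=1024/3121 B=1024/1991 C=1024/655 D=1 F=0 G=0] → run F
t=5: vr[A=1024/3121 B=1024/1991 C=1024/655 D=1 F=1024/1991 G=0] → run G
t=6: vr[A=1024/3121 B=1024/1991 C=1024/655 D=1 F=1024/1991 G=256/205] → run A
t=7: vr[A=2048/3121 B=1024/1991 C=1024/655 D=1 F=1024/1991 G=256/205] → run B
t=8: vr[A=2048/3121 B=2048/1991 C=1024/655 D=1 F=1024/1991 G=256/205] → run F
t=9: vr[A=2048/3121 B=2048/1991 C=1024/655 D=1 G=256/205] → run A
t=10: vr[A=3072/3121 B=2048/1991 C=1024/655 D=1 G=256/205] → run A
t=11: vr[A=4096/3121 B=2048/1991 C=1024/655 D=1 G=256/205] → run D
t=12: vr[A=4096/3121 B=2048/1991 C=1024/655 D=2 G=256/205] → run B
t=13: vr[A=4096/3121 C=1024/655 D=2 G=256/205] → run G
t=14: vr[A=4096/3121 C=1024/655 D=2 G=512/205] → run A
t=15: vr[A=5120/3121 C=1024/655 D=2 G=512/205] → run C
t=16: vr[A=5120/3121 C=2048/655 D=2 G=512/205] → run A
t=17: vr[C=2048/655 D=2 G=512/205] → run D
t=18: vr[C=2048/655 D=3 G=512/205] → run G
t=19: vr[C=2048/655 D=3 G=768/205] → run D
t=20: vr[C=2048/655 D=4 G=768/205] → run C
t=21: vr[C=3072/655 D=4 G=768/205] → run G
t=22: vr[C=3072/655 D=4 G=1024/205] → run D
t=23: vr[C=3072/655 D=5 G=1024/205] → run C
t=24: vr[C=4096/655 D=5 G=1024/205] → run G
t=25: vr[C=4096/655 D=5 G=256/41] → run D
t=26: vr[C=4096/655 G=256/41] → run G
t=27: vr[C=4096/655 G=1536/205] → run C
t=28: vr[G=1536/205] → run G
t=29: (idle)
t=30: (idle)

vruntime(G, start of tick 6) = 256/205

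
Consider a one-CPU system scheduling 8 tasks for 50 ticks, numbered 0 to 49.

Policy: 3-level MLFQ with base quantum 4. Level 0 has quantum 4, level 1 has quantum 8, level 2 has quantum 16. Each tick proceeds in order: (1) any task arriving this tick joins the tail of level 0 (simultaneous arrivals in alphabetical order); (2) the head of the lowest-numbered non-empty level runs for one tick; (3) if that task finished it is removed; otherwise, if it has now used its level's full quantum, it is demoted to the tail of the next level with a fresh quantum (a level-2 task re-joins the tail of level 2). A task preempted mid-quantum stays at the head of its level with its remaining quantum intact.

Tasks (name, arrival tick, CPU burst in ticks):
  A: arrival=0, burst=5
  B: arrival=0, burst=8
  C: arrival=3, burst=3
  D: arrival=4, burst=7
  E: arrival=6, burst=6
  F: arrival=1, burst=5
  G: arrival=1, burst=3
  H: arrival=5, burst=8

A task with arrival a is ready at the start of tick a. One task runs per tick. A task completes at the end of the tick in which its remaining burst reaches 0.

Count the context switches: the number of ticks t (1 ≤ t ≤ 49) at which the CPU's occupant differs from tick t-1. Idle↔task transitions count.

context switches = 14

t=0: L0/L1/L2 = AB/-/- → run A
t=1: L0/L1/L2 = ABFG/-/- → run A
t=2: L0/L1/L2 = ABFG/-/- → run A
t=3: L0/L1/L2 = ABFGC/-/- → run A
t=4: L0/L1/L2 = BFGCD/A/- → run B
t=5: L0/L1/L2 = BFGCDH/A/- → run B
t=6: L0/L1/L2 = BFGCDHE/A/- → run B
t=7: L0/L1/L2 = BFGCDHE/A/- → run B
t=8: L0/L1/L2 = FGCDHE/AB/- → run F
t=9: L0/L1/L2 = FGCDHE/AB/- → run F
t=10: L0/L1/L2 = FGCDHE/AB/- → run F
t=11: L0/L1/L2 = FGCDHE/AB/- → run F
t=12: L0/L1/L2 = GCDHE/ABF/- → run G
t=13: L0/L1/L2 = GCDHE/ABF/- → run G
t=14: L0/L1/L2 = GCDHE/ABF/- → run G
t=15: L0/L1/L2 = CDHE/ABF/- → run C
t=16: L0/L1/L2 = CDHE/ABF/- → run C
t=17: L0/L1/L2 = CDHE/ABF/- → run C
t=18: L0/L1/L2 = DHE/ABF/- → run D
t=19: L0/L1/L2 = DHE/ABF/- → run D
t=20: L0/L1/L2 = DHE/ABF/- → run D
t=21: L0/L1/L2 = DHE/ABF/- → run D
t=22: L0/L1/L2 = HE/ABFD/- → run H
t=23: L0/L1/L2 = HE/ABFD/- → run H
t=24: L0/L1/L2 = HE/ABFD/- → run H
t=25: L0/L1/L2 = HE/ABFD/- → run H
t=26: L0/L1/L2 = E/ABFDH/- → run E
t=27: L0/L1/L2 = E/ABFDH/- → run E
t=28: L0/L1/L2 = E/ABFDH/- → run E
t=29: L0/L1/L2 = E/ABFDH/- → run E
t=30: L0/L1/L2 = -/ABFDHE/- → run A
t=31: L0/L1/L2 = -/BFDHE/- → run B
t=32: L0/L1/L2 = -/BFDHE/- → run B
t=33: L0/L1/L2 = -/BFDHE/- → run B
t=34: L0/L1/L2 = -/BFDHE/- → run B
t=35: L0/L1/L2 = -/FDHE/- → run F
t=36: L0/L1/L2 = -/DHE/- → run D
t=37: L0/L1/L2 = -/DHE/- → run D
t=38: L0/L1/L2 = -/DHE/- → run D
t=39: L0/L1/L2 = -/HE/- → run H
t=40: L0/L1/L2 = -/HE/- → run H
t=41: L0/L1/L2 = -/HE/- → run H
t=42: L0/L1/L2 = -/HE/- → run H
t=43: L0/L1/L2 = -/E/- → run E
t=44: L0/L1/L2 = -/E/- → run E
t=45: (idle)
t=46: (idle)
t=47: (idle)
t=48: (idle)
t=49: (idle)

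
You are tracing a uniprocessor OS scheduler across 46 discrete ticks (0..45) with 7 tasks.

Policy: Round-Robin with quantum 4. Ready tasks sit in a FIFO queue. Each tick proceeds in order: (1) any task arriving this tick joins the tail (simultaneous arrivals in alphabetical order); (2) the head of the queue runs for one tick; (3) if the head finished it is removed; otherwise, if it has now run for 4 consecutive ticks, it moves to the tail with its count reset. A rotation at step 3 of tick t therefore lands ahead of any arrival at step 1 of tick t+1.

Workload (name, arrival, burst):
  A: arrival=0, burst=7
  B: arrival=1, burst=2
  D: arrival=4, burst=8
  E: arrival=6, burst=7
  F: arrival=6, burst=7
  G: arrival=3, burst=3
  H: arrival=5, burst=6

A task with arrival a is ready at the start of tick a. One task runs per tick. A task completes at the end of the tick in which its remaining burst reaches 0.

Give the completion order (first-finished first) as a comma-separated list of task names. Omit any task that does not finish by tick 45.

t=0: queue=[A] q_used=0 → run A
t=1: queue=[A,B] q_used=1 → run A
t=2: queue=[A,B] q_used=2 → run A
t=3: queue=[A,B,G] q_used=3 → run A
t=4: queue=[B,G,A,D] q_used=0 → run B
t=5: queue=[B,G,A,D,H] q_used=1 → run B
t=6: queue=[G,A,D,H,E,F] q_used=0 → run G
t=7: queue=[G,A,D,H,E,F] q_used=1 → run G
t=8: queue=[G,A,D,H,E,F] q_used=2 → run G
t=9: queue=[A,D,H,E,F] q_used=0 → run A
t=10: queue=[A,D,H,E,F] q_used=1 → run A
t=11: queue=[A,D,H,E,F] q_used=2 → run A
t=12: queue=[D,H,E,F] q_used=0 → run D
t=13: queue=[D,H,E,F] q_used=1 → run D
t=14: queue=[D,H,E,F] q_used=2 → run D
t=15: queue=[D,H,E,F] q_used=3 → run D
t=16: queue=[H,E,F,D] q_used=0 → run H
t=17: queue=[H,E,F,D] q_used=1 → run H
t=18: queue=[H,E,F,D] q_used=2 → run H
t=19: queue=[H,E,F,D] q_used=3 → run H
t=20: queue=[E,F,D,H] q_used=0 → run E
t=21: queue=[E,F,D,H] q_used=1 → run E
t=22: queue=[E,F,D,H] q_used=2 → run E
t=23: queue=[E,F,D,H] q_used=3 → run E
t=24: queue=[F,D,H,E] q_used=0 → run F
t=25: queue=[F,D,H,E] q_used=1 → run F
t=26: queue=[F,D,H,E] q_used=2 → run F
t=27: queue=[F,D,H,E] q_used=3 → run F
t=28: queue=[D,H,E,F] q_used=0 → run D
t=29: queue=[D,H,E,F] q_used=1 → run D
t=30: queue=[D,H,E,F] q_used=2 → run D
t=31: queue=[D,H,E,F] q_used=3 → run D
t=32: queue=[H,E,F] q_used=0 → run H
t=33: queue=[H,E,F] q_used=1 → run H
t=34: queue=[E,F] q_used=0 → run E
t=35: queue=[E,F] q_used=1 → run E
t=36: queue=[E,F] q_used=2 → run E
t=37: queue=[F] q_used=0 → run F
t=38: queue=[F] q_used=1 → run F
t=39: queue=[F] q_used=2 → run F
t=40: (idle)
t=41: (idle)
t=42: (idle)
t=43: (idle)
t=44: (idle)
t=45: (idle)

completion order = B, G, A, D, H, E, F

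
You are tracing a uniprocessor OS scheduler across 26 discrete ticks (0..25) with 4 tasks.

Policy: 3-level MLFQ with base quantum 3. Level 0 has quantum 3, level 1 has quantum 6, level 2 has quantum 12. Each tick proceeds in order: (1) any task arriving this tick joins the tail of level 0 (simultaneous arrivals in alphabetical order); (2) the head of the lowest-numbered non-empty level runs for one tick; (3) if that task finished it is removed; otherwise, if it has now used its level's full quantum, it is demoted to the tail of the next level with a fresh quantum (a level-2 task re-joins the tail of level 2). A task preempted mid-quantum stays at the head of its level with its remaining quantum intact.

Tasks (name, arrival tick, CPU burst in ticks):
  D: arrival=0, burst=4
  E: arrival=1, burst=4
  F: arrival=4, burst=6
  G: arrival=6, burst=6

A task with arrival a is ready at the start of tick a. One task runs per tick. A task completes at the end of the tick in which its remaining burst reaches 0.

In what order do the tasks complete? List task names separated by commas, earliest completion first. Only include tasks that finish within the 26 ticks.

completion order = D, E, F, G

t=0: L0/L1/L2 = D/-/- → run D
t=1: L0/L1/L2 = DE/-/- → run D
t=2: L0/L1/L2 = DE/-/- → run D
t=3: L0/L1/L2 = E/D/- → run E
t=4: L0/L1/L2 = EF/D/- → run E
t=5: L0/L1/L2 = EF/D/- → run E
t=6: L0/L1/L2 = FG/DE/- → run F
t=7: L0/L1/L2 = FG/DE/- → run F
t=8: L0/L1/L2 = FG/DE/- → run F
t=9: L0/L1/L2 = G/DEF/- → run G
t=10: L0/L1/L2 = G/DEF/- → run G
t=11: L0/L1/L2 = G/DEF/- → run G
t=12: L0/L1/L2 = -/DEFG/- → run D
t=13: L0/L1/L2 = -/EFG/- → run E
t=14: L0/L1/L2 = -/FG/- → run F
t=15: L0/L1/L2 = -/FG/- → run F
t=16: L0/L1/L2 = -/FG/- → run F
t=17: L0/L1/L2 = -/G/- → run G
t=18: L0/L1/L2 = -/G/- → run G
t=19: L0/L1/L2 = -/G/- → run G
t=20: (idle)
t=21: (idle)
t=22: (idle)
t=23: (idle)
t=24: (idle)
t=25: (idle)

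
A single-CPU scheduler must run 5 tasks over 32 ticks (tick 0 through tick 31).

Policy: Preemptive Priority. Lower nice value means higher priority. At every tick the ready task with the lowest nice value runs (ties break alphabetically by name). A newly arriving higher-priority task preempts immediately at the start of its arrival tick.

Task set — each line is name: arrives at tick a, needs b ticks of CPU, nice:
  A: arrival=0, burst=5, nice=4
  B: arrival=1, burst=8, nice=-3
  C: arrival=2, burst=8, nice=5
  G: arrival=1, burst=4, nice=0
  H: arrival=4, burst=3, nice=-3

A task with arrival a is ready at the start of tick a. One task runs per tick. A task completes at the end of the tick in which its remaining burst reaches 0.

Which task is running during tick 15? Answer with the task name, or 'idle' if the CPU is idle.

t=0: ready={A} → run A
t=1: ready={A,B,G} → run B
t=2: ready={A,B,C,G} → run B
t=3: ready={A,B,C,G} → run B
t=4: ready={A,B,C,G,H} → run B
t=5: ready={A,B,C,G,H} → run B
t=6: ready={A,B,C,G,H} → run B
t=7: ready={A,B,C,G,H} → run B
t=8: ready={A,B,C,G,H} → run B
t=9: ready={A,C,G,H} → run H
t=10: ready={A,C,G,H} → run H
t=11: ready={A,C,G,H} → run H
t=12: ready={A,C,G} → run G
t=13: ready={A,C,G} → run G
t=14: ready={A,C,G} → run G
t=15: ready={A,C,G} → run G
t=16: ready={A,C} → run A
t=17: ready={A,C} → run A
t=18: ready={A,C} → run A
t=19: ready={A,C} → run A
t=20: ready={C} → run C
t=21: ready={C} → run C
t=22: ready={C} → run C
t=23: ready={C} → run C
t=24: ready={C} → run C
t=25: ready={C} → run C
t=26: ready={C} → run C
t=27: ready={C} → run C
t=28: (idle)
t=29: (idle)
t=30: (idle)
t=31: (idle)

running at tick 15 = G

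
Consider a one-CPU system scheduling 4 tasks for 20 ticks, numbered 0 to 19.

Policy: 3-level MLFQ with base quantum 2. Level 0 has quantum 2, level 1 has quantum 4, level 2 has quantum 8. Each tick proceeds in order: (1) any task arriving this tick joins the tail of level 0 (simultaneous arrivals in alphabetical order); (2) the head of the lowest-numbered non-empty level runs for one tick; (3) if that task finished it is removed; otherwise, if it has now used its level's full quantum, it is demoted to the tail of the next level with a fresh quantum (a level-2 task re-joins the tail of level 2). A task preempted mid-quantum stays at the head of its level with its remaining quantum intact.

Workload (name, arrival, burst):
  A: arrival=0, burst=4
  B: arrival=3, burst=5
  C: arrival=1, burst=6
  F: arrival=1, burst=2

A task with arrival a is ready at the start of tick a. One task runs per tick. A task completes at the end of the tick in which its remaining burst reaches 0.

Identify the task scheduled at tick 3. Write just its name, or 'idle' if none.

t=0: L0/L1/L2 = A/-/- → run A
t=1: L0/L1/L2 = ACF/-/- → run A
t=2: L0/L1/L2 = CF/A/- → run C
t=3: L0/L1/L2 = CFB/A/- → run C
t=4: L0/L1/L2 = FB/AC/- → run F
t=5: L0/L1/L2 = FB/AC/- → run F
t=6: L0/L1/L2 = B/AC/- → run B
t=7: L0/L1/L2 = B/AC/- → run B
t=8: L0/L1/L2 = -/ACB/- → run A
t=9: L0/L1/L2 = -/ACB/- → run A
t=10: L0/L1/L2 = -/CB/- → run C
t=11: L0/L1/L2 = -/CB/- → run C
t=12: L0/L1/L2 = -/CB/- → run C
t=13: L0/L1/L2 = -/CB/- → run C
t=14: L0/L1/L2 = -/B/- → run B
t=15: L0/L1/L2 = -/B/- → run B
t=16: L0/L1/L2 = -/B/- → run B
t=17: (idle)
t=18: (idle)
t=19: (idle)

running at tick 3 = C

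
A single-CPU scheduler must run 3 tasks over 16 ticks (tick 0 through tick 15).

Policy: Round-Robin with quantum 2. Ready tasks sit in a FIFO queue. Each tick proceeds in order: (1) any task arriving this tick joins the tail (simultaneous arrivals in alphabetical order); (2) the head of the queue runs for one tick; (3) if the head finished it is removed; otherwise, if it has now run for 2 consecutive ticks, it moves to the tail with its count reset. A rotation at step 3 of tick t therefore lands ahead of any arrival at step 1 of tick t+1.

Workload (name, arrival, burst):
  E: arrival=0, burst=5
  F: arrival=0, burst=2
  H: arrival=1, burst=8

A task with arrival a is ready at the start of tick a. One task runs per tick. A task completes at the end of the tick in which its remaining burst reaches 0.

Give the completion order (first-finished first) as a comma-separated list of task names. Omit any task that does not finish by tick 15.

completion order = F, E, H

t=0: queue=[E,F] q_used=0 → run E
t=1: queue=[E,F,H] q_used=1 → run E
t=2: queue=[F,H,E] q_used=0 → run F
t=3: queue=[F,H,E] q_used=1 → run F
t=4: queue=[H,E] q_used=0 → run H
t=5: queue=[H,E] q_used=1 → run H
t=6: queue=[E,H] q_used=0 → run E
t=7: queue=[E,H] q_used=1 → run E
t=8: queue=[H,E] q_used=0 → run H
t=9: queue=[H,E] q_used=1 → run H
t=10: queue=[E,H] q_used=0 → run E
t=11: queue=[H] q_used=0 → run H
t=12: queue=[H] q_used=1 → run H
t=13: queue=[H] q_used=0 → run H
t=14: queue=[H] q_used=1 → run H
t=15: (idle)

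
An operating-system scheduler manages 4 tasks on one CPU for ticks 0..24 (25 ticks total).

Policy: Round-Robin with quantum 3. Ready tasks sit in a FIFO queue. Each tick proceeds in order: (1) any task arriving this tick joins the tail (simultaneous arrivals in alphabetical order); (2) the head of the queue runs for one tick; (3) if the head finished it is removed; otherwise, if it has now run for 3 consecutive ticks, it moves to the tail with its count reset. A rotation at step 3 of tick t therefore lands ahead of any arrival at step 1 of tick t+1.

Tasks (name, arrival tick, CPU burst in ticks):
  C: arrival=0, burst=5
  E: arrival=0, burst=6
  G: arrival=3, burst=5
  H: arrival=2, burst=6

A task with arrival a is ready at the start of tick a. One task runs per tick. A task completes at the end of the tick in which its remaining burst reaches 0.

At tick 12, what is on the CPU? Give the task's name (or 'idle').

t=0: queue=[C,E] q_used=0 → run C
t=1: queue=[C,E] q_used=1 → run C
t=2: queue=[C,E,H] q_used=2 → run C
t=3: queue=[E,H,C,G] q_used=0 → run E
t=4: queue=[E,H,C,G] q_used=1 → run E
t=5: queue=[E,H,C,G] q_used=2 → run E
t=6: queue=[H,C,G,E] q_used=0 → run H
t=7: queue=[H,C,G,E] q_used=1 → run H
t=8: queue=[H,C,G,E] q_used=2 → run H
t=9: queue=[C,G,E,H] q_used=0 → run C
t=10: queue=[C,G,E,H] q_used=1 → run C
t=11: queue=[G,E,H] q_used=0 → run G
t=12: queue=[G,E,H] q_used=1 → run G
t=13: queue=[G,E,H] q_used=2 → run G
t=14: queue=[E,H,G] q_used=0 → run E
t=15: queue=[E,H,G] q_used=1 → run E
t=16: queue=[E,H,G] q_used=2 → run E
t=17: queue=[H,G] q_used=0 → run H
t=18: queue=[H,G] q_used=1 → run H
t=19: queue=[H,G] q_used=2 → run H
t=20: queue=[G] q_used=0 → run G
t=21: queue=[G] q_used=1 → run G
t=22: (idle)
t=23: (idle)
t=24: (idle)

running at tick 12 = G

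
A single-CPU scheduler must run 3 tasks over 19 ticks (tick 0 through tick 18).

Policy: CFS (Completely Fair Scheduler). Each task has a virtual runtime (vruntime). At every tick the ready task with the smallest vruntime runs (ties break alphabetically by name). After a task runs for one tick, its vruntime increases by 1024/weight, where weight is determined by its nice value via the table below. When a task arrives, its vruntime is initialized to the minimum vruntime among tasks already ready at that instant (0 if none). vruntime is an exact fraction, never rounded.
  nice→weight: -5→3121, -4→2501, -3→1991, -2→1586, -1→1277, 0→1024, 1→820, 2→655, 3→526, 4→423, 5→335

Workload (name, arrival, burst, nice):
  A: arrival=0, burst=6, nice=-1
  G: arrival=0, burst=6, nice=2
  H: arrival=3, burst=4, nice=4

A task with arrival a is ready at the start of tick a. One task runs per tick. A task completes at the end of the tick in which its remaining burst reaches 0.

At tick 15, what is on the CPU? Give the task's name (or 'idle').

t=0: vr[A=0 G=0] → run A
t=1: vr[A=1024/1277 G=0] → run G
t=2: vr[A=1024/1277 G=1024/655] → run A
t=3: vr[A=2048/1277 G=1024/655 H=1024/655] → run G
t=4: vr[A=2048/1277 G=2048/655 H=1024/655] → run H
t=5: vr[A=2048/1277 G=2048/655 H=1103872/277065] → run A
t=6: vr[A=3072/1277 G=2048/655 H=1103872/277065] → run A
t=7: vr[A=4096/1277 G=2048/655 H=1103872/277065] → run G
t=8: vr[A=4096/1277 G=3072/655 H=1103872/277065] → run A
t=9: vr[A=5120/1277 G=3072/655 H=1103872/277065] → run H
t=10: vr[A=5120/1277 G=3072/655 H=1774592/277065] → run A
t=11: vr[G=3072/655 H=1774592/277065] → run G
t=12: vr[G=4096/655 H=1774592/277065] → run G
t=13: vr[G=1024/131 H=1774592/277065] → run H
t=14: vr[G=1024/131 H=815104/92355] → run G
t=15: vr[H=815104/92355] → run H
t=16: (idle)
t=17: (idle)
t=18: (idle)

running at tick 15 = H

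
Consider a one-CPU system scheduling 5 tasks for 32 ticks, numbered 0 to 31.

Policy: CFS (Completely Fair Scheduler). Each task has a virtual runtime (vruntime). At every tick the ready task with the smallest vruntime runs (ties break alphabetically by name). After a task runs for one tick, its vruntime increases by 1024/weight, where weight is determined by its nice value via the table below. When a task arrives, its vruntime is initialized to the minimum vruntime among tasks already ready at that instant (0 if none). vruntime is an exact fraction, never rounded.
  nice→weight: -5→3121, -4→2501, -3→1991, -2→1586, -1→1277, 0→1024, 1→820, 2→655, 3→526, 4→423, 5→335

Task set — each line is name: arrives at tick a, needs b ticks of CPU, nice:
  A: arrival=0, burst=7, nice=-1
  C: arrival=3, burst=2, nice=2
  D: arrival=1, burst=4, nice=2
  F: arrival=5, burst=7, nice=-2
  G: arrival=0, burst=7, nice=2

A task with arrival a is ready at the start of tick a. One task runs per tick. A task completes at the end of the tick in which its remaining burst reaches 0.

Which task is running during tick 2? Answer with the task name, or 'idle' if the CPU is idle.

running at tick 2 = G

t=0: vr[A=0 G=0] → run A
t=1: vr[A=1024/1277 D=0 G=0] → run D
t=2: vr[A=1024/1277 D=1024/655 G=0] → run G
t=3: vr[A=1024/1277 C=1024/1277 D=1024/655 G=1024/655] → run A
t=4: vr[A=2048/1277 C=1024/1277 D=1024/655 G=1024/655] → run C
t=5: vr[A=2048/1277 C=1978368/836435 D=1024/655 F=1024/655 G=1024/655] → run D
t=6: vr[A=2048/1277 C=1978368/836435 D=2048/655 F=1024/655 G=1024/655] → run F
t=7: vr[A=2048/1277 C=1978368/836435 D=2048/655 F=1147392/519415 G=1024/655] → run G
t=8: vr[A=2048/1277 C=1978368/836435 D=2048/655 F=1147392/519415 G=2048/655] → run A
t=9: vr[A=3072/1277 C=1978368/836435 D=2048/655 F=1147392/519415 G=2048/655] → run F
t=10: vr[A=3072/1277 C=1978368/836435 D=2048/655 F=1482752/519415 G=2048/655] → run C
t=11: vr[A=3072/1277 D=2048/655 F=1482752/519415 G=2048/655] → run A
t=12: vr[A=4096/1277 D=2048/655 F=1482752/519415 G=2048/655] → run F
t=13: vr[A=4096/1277 D=2048/655 F=1818112/519415 G=2048/655] → run D
t=14: vr[A=4096/1277 D=3072/655 F=1818112/519415 G=2048/655] → run G
t=15: vr[A=4096/1277 D=3072/655 F=1818112/519415 G=3072/655] → run A
t=16: vr[A=5120/1277 D=3072/655 F=1818112/519415 G=3072/655] → run F
t=17: vr[A=5120/1277 D=3072/655 F=2153472/519415 G=3072/655] → run A
t=18: vr[A=6144/1277 D=3072/655 F=2153472/519415 G=3072/655] → run F
t=19: vr[A=6144/1277 D=3072/655 F=2488832/519415 G=3072/655] → run D
t=20: vr[A=6144/1277 F=2488832/519415 G=3072/655] → run G
t=21: vr[A=6144/1277 F=2488832/519415 G=4096/655] → run F
t=22: vr[A=6144/1277 F=2824192/519415 G=4096/655] → run A
t=23: vr[F=2824192/519415 G=4096/655] → run F
t=24: vr[G=4096/655] → run G
t=25: vr[G=1024/131] → run G
t=26: vr[G=6144/655] → run G
t=27: (idle)
t=28: (idle)
t=29: (idle)
t=30: (idle)
t=31: (idle)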